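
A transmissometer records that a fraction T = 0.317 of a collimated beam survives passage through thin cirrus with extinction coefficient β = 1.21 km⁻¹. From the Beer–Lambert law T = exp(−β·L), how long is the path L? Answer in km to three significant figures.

0.949 km

Beer–Lambert: T = exp(−βL) ⇒ L = −ln(T)/β = −ln(0.317)/1.21 = 1.1489/1.21 = 0.9495 km.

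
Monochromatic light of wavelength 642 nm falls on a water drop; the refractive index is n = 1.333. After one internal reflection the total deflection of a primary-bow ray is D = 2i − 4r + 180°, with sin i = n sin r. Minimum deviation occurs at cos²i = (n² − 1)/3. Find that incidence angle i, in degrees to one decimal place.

cos²i = (1.333² − 1)/3 = (1.77689 − 1)/3 = 0.25896.
cos i = 0.50888, so i = 59.410°.

59.4°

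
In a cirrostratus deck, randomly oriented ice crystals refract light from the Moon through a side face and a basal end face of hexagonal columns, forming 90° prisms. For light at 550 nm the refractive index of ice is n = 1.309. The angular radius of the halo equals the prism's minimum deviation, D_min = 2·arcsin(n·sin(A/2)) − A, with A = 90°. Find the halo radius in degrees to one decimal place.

45.5°

n·sin(A/2) = 1.309 × sin 45° = 1.309 × 0.7071 = 0.9256.
D_min = 2·arcsin(0.9256) − 90° = 2 × 67.759° − 90° = 45.519°.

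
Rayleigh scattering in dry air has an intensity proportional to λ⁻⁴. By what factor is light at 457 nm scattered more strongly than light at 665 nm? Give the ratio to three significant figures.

Rayleigh scattering ∝ λ⁻⁴, so the ratio of coefficients is the inverse fourth power of the wavelength ratio.
σ(457)/σ(665) = (665/457)⁴ = (1.4551)⁴ = 4.484.

4.48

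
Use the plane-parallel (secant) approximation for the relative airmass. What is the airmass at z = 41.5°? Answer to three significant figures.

1.34

X = sec z = 1/cos 41.5° = 1/0.7490 = 1.3352.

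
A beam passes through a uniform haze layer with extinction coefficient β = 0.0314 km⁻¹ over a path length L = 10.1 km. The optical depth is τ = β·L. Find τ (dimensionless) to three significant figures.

τ = β·L = 0.0314 × 10.1 = 0.3171.

0.317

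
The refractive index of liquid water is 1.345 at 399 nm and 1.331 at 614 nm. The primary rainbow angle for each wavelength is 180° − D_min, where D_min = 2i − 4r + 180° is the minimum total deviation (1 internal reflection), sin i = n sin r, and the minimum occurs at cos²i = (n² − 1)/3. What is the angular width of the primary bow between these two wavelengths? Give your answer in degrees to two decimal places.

At 399 nm (n = 1.345): cos²i = 0.26967 → i = 58.715°, r = 39.448°, D_min = 139.635°, rainbow angle = 40.365°.
At 614 nm (n = 1.331): cos²i = 0.25719 → i = 59.527°, r = 40.356°, D_min = 137.630°, rainbow angle = 42.370°.
Angular width = |40.365° − 42.370°| = 2.005°.

2.01°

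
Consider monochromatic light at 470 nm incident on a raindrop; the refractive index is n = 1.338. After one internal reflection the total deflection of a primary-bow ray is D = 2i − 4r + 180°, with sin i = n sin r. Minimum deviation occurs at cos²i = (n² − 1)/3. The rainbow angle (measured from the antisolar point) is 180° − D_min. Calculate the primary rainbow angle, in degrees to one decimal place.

cos²i = (1.79024 − 1)/3 = 0.26341; i = arccos(0.51324) = 59.120°.
sin r = sin 59.120°/1.338 = 0.64144; r = 39.899°.
D_min = 2·59.120° − 4·39.899° + 180° = 138.643°.
Rainbow angle = 180° − D_min = 41.357°.

41.4°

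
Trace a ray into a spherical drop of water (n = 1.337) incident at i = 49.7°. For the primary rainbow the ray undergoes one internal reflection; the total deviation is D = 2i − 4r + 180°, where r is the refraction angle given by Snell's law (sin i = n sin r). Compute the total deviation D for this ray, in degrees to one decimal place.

140.3°

sin r = sin 49.7° / 1.337 = 0.7627/1.337 = 0.5704; r = 34.78°.
D = 2·49.7° − 4·34.78° + 180° = 99.40° − 139.12° + 180° = 140.28°.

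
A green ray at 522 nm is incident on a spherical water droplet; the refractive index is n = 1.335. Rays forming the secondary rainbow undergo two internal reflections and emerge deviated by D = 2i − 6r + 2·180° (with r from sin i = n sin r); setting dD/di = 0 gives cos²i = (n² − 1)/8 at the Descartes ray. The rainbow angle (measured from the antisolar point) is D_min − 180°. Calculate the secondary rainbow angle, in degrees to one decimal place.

cos²i = (1.78222 − 1)/8 = 0.09778; i = arccos(0.31269) = 71.778°.
sin r = sin 71.778°/1.335 = 0.71150; r = 45.357°.
D_min = 2·71.778° − 6·45.357° + 360° = 231.414°.
Rainbow angle = D_min − 180° = 51.414°.

51.4°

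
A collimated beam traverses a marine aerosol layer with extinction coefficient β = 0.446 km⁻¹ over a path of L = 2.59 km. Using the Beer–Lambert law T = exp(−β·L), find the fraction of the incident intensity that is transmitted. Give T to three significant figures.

0.315

τ = β·L = 0.446 × 2.59 = 1.1551.
T = exp(−1.1551) = 0.3150.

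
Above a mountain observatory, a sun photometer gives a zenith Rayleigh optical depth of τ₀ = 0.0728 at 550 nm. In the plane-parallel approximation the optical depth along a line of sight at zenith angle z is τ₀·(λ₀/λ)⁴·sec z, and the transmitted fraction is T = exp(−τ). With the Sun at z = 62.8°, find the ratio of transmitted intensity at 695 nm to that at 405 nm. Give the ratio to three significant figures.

Airmass: sec 62.8° = 2.1877.
τ(695 nm) = 0.0728 × (550/695)⁴ × 2.1877 = 0.0728 × 0.3922 × 2.1877 = 0.0625.
τ(405 nm) = 0.0728 × (550/405)⁴ × 2.1877 = 0.0728 × 3.4012 × 2.1877 = 0.5417.
T(695)/T(405) = exp(τ_B − τ_A) = exp(0.4792) = 1.6148.

1.61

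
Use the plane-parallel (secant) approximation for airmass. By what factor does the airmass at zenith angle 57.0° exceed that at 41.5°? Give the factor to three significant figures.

1.38

X(57.0°)/X(41.5°) = sec 57.0° / sec 41.5° = cos 41.5° / cos 57.0° = 0.7490/0.5446 = 1.3751.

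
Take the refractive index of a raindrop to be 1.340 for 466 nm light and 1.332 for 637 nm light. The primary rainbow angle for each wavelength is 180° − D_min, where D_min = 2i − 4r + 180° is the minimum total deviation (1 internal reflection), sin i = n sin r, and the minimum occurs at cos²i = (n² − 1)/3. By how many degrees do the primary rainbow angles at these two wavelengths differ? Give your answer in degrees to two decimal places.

At 466 nm (n = 1.340): cos²i = 0.26520 → i = 59.004°, r = 39.770°, D_min = 138.929°, rainbow angle = 41.071°.
At 637 nm (n = 1.332): cos²i = 0.25807 → i = 59.469°, r = 40.290°, D_min = 137.776°, rainbow angle = 42.224°.
Angular width = |41.071° − 42.224°| = 1.153°.

1.15°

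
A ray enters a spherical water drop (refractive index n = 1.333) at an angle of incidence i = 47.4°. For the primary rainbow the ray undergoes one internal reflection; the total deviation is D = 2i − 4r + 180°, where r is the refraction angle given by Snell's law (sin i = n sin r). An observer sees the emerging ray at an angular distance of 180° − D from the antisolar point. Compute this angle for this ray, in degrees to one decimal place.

sin r = sin 47.4° / 1.333 = 0.7361/1.333 = 0.5522; r = 33.52°.
D = 2·47.4° − 4·33.52° + 180° = 94.80° − 134.08° + 180° = 140.72°.
Angle from antisolar point = 180° − D = 39.28°.

39.3°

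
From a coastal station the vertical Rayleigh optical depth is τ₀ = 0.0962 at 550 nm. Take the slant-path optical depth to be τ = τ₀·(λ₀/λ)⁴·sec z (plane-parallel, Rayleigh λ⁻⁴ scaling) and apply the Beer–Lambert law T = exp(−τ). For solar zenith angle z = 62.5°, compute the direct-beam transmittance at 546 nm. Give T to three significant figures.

0.807

sec 62.5° = 2.1657.
τ = 0.0962 × (550/546)⁴ × 2.1657 = 0.0962 × 1.0296 × 2.1657 = 0.2145.
T = exp(−0.2145) = 0.8069.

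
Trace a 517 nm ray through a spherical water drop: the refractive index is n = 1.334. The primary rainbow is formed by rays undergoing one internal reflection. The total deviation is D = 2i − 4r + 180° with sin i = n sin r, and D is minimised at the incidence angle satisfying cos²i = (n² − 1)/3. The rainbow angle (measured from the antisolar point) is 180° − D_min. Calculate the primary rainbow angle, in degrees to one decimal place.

41.9°

cos²i = (1.77956 − 1)/3 = 0.25985; i = arccos(0.50976) = 59.352°.
sin r = sin 59.352°/1.334 = 0.64492; r = 40.159°.
D_min = 2·59.352° − 4·40.159° + 180° = 138.067°.
Rainbow angle = 180° − D_min = 41.933°.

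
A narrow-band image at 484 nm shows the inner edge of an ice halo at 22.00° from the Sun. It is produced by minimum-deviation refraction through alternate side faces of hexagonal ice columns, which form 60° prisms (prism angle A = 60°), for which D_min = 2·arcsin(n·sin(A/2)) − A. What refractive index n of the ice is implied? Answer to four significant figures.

Rearranging: n = sin((D_min + A)/2) / sin(A/2).
(D_min + A)/2 = (22.00° + 60°)/2 = 41.000°.
n = sin 41.000° / sin 30° = 0.6561 / 0.5000 = 1.3121.

1.312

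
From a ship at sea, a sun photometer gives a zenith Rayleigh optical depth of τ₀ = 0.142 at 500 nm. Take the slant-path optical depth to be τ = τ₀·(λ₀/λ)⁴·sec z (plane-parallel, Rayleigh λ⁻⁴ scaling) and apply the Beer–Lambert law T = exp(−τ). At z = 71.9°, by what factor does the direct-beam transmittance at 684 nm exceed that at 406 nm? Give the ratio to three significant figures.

Airmass: sec 71.9° = 3.2188.
τ(684 nm) = 0.142 × (500/684)⁴ × 3.2188 = 0.142 × 0.2855 × 3.2188 = 0.1305.
τ(406 nm) = 0.142 × (500/406)⁴ × 3.2188 = 0.142 × 2.3003 × 3.2188 = 1.0514.
T(684)/T(406) = exp(τ_B − τ_A) = exp(0.9209) = 2.5115.

2.51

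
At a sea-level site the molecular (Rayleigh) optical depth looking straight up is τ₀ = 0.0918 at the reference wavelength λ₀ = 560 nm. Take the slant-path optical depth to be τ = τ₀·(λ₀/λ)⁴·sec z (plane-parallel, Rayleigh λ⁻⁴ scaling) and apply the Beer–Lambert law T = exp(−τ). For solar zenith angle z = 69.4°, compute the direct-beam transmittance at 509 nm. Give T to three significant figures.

sec 69.4° = 2.8422.
τ = 0.0918 × (560/509)⁴ × 2.8422 = 0.0918 × 1.4651 × 2.8422 = 0.3823.
T = exp(−0.3823) = 0.6823.

0.682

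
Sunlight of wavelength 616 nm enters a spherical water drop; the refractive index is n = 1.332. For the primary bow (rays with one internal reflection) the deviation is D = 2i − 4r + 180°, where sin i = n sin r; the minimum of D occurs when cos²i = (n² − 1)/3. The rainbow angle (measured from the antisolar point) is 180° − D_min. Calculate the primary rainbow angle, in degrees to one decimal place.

42.2°

cos²i = (1.77422 − 1)/3 = 0.25807; i = arccos(0.50801) = 59.469°.
sin r = sin 59.469°/1.332 = 0.64666; r = 40.290°.
D_min = 2·59.469° − 4·40.290° + 180° = 137.776°.
Rainbow angle = 180° − D_min = 42.224°.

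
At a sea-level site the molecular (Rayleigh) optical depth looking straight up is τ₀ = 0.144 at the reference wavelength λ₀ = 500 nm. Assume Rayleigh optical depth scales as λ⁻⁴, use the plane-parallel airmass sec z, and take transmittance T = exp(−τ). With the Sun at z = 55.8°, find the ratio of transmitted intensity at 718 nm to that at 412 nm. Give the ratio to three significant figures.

Airmass: sec 55.8° = 1.7791.
τ(718 nm) = 0.144 × (500/718)⁴ × 1.7791 = 0.144 × 0.2352 × 1.7791 = 0.0602.
τ(412 nm) = 0.144 × (500/412)⁴ × 1.7791 = 0.144 × 2.1692 × 1.7791 = 0.5557.
T(718)/T(412) = exp(τ_B − τ_A) = exp(0.4955) = 1.6413.

1.64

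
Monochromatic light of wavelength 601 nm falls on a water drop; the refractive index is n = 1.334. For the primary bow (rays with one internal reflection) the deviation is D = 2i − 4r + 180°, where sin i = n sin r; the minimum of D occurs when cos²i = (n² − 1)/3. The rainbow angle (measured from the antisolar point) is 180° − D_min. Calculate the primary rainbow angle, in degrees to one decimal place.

41.9°

cos²i = (1.77956 − 1)/3 = 0.25985; i = arccos(0.50976) = 59.352°.
sin r = sin 59.352°/1.334 = 0.64492; r = 40.159°.
D_min = 2·59.352° − 4·40.159° + 180° = 138.067°.
Rainbow angle = 180° − D_min = 41.933°.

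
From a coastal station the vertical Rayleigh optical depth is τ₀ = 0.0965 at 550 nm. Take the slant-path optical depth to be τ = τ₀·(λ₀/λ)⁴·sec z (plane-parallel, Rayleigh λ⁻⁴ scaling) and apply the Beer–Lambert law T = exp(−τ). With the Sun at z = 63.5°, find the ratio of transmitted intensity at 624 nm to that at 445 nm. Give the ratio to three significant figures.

1.45

Airmass: sec 63.5° = 2.2412.
τ(624 nm) = 0.0965 × (550/624)⁴ × 2.2412 = 0.0965 × 0.6035 × 2.2412 = 0.1305.
τ(445 nm) = 0.0965 × (550/445)⁴ × 2.2412 = 0.0965 × 2.3335 × 2.2412 = 0.5047.
T(624)/T(445) = exp(τ_B − τ_A) = exp(0.3741) = 1.4537.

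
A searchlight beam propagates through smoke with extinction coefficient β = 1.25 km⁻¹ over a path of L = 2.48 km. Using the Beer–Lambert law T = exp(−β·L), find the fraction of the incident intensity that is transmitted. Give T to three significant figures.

τ = β·L = 1.25 × 2.48 = 3.1000.
T = exp(−3.1000) = 0.0450.

0.0450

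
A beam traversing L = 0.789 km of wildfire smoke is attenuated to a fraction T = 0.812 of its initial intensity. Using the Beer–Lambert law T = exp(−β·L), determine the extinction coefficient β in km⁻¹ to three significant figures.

0.264 km⁻¹

Beer–Lambert: T = exp(−βL) ⇒ β = −ln(T)/L = −ln(0.812)/0.789 = 0.2083/0.789 = 0.2639 km⁻¹.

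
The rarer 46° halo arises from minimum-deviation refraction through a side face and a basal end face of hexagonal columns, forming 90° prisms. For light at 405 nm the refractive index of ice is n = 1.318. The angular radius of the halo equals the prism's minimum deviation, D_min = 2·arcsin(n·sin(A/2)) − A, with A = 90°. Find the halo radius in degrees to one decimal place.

47.5°

n·sin(A/2) = 1.318 × sin 45° = 1.318 × 0.7071 = 0.9320.
D_min = 2·arcsin(0.9320) − 90° = 2 × 68.743° − 90° = 47.487°.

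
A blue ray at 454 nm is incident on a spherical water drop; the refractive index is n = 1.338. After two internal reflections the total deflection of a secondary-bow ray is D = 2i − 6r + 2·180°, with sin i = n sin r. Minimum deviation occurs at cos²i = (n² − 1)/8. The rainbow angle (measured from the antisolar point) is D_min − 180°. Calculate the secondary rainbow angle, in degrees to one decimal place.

52.2°

cos²i = (1.79024 − 1)/8 = 0.09878; i = arccos(0.31429) = 71.682°.
sin r = sin 71.682°/1.338 = 0.70951; r = 45.195°.
D_min = 2·71.682° − 6·45.195° + 360° = 232.193°.
Rainbow angle = D_min − 180° = 52.193°.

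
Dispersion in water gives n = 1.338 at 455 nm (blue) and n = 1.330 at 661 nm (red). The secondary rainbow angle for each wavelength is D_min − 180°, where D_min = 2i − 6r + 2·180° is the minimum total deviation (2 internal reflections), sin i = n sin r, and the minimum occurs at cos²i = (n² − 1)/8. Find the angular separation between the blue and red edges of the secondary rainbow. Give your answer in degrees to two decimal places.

2.09°

At 455 nm (n = 1.338): cos²i = 0.09878 → i = 71.682°, r = 45.195°, D_min = 232.193°, rainbow angle = 52.193°.
At 661 nm (n = 1.330): cos²i = 0.09611 → i = 71.940°, r = 45.630°, D_min = 230.101°, rainbow angle = 50.101°.
Angular width = |52.193° − 50.101°| = 2.092°.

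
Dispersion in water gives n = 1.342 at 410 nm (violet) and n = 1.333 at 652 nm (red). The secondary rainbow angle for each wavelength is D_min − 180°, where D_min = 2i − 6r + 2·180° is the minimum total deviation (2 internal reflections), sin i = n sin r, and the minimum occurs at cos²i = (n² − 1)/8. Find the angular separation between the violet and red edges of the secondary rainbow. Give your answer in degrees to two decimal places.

2.33°

At 410 nm (n = 1.342): cos²i = 0.10012 → i = 71.554°, r = 44.981°, D_min = 233.222°, rainbow angle = 53.222°.
At 652 nm (n = 1.333): cos²i = 0.09711 → i = 71.843°, r = 45.466°, D_min = 230.891°, rainbow angle = 50.891°.
Angular width = |53.222° − 50.891°| = 2.331°.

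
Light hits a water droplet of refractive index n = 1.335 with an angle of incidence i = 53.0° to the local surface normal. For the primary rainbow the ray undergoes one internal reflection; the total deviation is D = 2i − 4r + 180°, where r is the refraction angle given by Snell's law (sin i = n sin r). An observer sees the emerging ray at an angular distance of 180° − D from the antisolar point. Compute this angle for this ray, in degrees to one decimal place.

41.0°

sin r = sin 53.0° / 1.335 = 0.7986/1.335 = 0.5982; r = 36.74°.
D = 2·53.0° − 4·36.74° + 180° = 106.00° − 146.97° + 180° = 139.03°.
Angle from antisolar point = 180° − D = 40.97°.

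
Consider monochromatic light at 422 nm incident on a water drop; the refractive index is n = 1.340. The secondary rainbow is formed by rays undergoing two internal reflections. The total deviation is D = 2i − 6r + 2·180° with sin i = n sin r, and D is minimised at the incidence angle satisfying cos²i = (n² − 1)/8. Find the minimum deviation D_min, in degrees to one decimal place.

cos²i = (1.79560 − 1)/8 = 0.09945; i = arccos(0.31536) = 71.618°.
sin r = sin 71.618°/1.340 = 0.70819; r = 45.088°.
D_min = 2·71.618° − 6·45.088° + 360° = 232.709°.

232.7°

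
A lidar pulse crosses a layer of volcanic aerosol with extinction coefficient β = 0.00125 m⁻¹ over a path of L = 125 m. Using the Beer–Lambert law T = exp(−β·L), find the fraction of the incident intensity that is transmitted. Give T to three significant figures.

τ = β·L = 0.00125 × 125 = 0.1562.
T = exp(−0.1562) = 0.8553.

0.855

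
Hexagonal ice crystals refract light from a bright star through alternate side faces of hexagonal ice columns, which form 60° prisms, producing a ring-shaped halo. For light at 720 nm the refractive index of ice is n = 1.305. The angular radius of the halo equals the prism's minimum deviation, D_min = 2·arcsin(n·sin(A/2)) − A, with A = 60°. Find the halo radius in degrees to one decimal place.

n·sin(A/2) = 1.305 × sin 30° = 1.305 × 0.5000 = 0.6525.
D_min = 2·arcsin(0.6525) − 60° = 2 × 40.730° − 60° = 21.461°.

21.5°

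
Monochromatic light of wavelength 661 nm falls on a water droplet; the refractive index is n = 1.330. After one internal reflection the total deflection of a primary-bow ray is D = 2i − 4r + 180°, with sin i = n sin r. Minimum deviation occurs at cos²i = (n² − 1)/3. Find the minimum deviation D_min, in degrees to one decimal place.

137.5°

cos²i = (1.76890 − 1)/3 = 0.25630; i = arccos(0.50626) = 59.585°.
sin r = sin 59.585°/1.330 = 0.64841; r = 40.422°.
D_min = 2·59.585° − 4·40.422° + 180° = 137.484°.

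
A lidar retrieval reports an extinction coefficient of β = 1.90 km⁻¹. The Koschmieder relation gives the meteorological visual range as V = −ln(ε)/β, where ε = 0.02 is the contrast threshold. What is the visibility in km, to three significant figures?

2.06 km

V = −ln(0.02) / 1.90 = 3.912 / 1.90 = 2.0590 km.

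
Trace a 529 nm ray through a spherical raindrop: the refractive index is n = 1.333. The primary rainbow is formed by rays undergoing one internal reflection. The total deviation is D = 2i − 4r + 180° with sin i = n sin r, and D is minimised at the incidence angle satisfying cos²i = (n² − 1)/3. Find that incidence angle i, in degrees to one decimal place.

59.4°

cos²i = (1.333² − 1)/3 = (1.77689 − 1)/3 = 0.25896.
cos i = 0.50888, so i = 59.410°.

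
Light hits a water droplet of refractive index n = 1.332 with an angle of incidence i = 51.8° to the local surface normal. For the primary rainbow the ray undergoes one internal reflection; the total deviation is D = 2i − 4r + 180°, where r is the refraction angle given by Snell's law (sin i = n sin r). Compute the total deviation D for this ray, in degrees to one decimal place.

139.0°

sin r = sin 51.8° / 1.332 = 0.7859/1.332 = 0.5900; r = 36.16°.
D = 2·51.8° − 4·36.16° + 180° = 103.60° − 144.62° + 180° = 138.98°.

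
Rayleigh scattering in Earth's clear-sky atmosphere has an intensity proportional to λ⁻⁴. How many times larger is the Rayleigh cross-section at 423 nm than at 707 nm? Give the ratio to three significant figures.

7.80

Rayleigh scattering ∝ λ⁻⁴, so the ratio of coefficients is the inverse fourth power of the wavelength ratio.
σ(423)/σ(707) = (707/423)⁴ = (1.6714)⁴ = 7.804.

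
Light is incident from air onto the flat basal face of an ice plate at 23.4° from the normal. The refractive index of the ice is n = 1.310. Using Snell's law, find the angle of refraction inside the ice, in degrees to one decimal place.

Snell: sin θ_r = sin θ_i / n = sin 23.4° / 1.310 = 0.3971 / 1.310 = 0.3032.
θ_r = arcsin(0.3032) = 17.65°.

17.6°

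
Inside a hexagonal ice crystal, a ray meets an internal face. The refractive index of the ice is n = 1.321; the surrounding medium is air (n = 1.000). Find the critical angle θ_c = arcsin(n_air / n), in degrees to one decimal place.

49.2°

sin θ_c = n_air / n = 1.000 / 1.321 = 0.7570.
θ_c = arcsin(0.7570) = 49.20°.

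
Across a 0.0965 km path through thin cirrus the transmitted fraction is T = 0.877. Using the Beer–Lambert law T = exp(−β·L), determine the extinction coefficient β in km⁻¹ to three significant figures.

Beer–Lambert: T = exp(−βL) ⇒ β = −ln(T)/L = −ln(0.877)/0.0965 = 0.1312/0.0965 = 1.36 km⁻¹.

1.36 km⁻¹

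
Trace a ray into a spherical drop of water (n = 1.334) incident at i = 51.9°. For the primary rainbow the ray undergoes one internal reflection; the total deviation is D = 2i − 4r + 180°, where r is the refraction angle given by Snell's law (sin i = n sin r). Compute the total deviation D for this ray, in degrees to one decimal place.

sin r = sin 51.9° / 1.334 = 0.7869/1.334 = 0.5899; r = 36.15°.
D = 2·51.9° − 4·36.15° + 180° = 103.80° − 144.60° + 180° = 139.20°.

139.2°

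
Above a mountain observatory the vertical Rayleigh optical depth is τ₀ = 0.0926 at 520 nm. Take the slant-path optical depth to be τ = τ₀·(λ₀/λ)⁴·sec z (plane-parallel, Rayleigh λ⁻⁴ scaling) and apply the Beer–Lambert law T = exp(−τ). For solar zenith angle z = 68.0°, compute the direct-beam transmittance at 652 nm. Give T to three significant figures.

0.905

sec 68.0° = 2.6695.
τ = 0.0926 × (520/652)⁴ × 2.6695 = 0.0926 × 0.4046 × 2.6695 = 0.1000.
T = exp(−0.1000) = 0.9048.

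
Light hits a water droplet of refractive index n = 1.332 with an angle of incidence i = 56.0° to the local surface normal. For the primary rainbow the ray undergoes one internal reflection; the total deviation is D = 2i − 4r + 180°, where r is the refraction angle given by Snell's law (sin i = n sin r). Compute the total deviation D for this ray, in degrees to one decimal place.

138.0°

sin r = sin 56.0° / 1.332 = 0.8290/1.332 = 0.6224; r = 38.49°.
D = 2·56.0° − 4·38.49° + 180° = 112.00° − 153.97° + 180° = 138.03°.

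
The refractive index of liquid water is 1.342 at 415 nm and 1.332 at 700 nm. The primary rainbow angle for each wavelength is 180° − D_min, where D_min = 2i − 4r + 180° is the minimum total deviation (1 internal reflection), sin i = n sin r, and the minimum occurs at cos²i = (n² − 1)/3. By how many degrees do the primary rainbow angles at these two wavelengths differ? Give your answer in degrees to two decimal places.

1.44°

At 415 nm (n = 1.342): cos²i = 0.26699 → i = 58.888°, r = 39.641°, D_min = 139.213°, rainbow angle = 40.787°.
At 700 nm (n = 1.332): cos²i = 0.25807 → i = 59.469°, r = 40.290°, D_min = 137.776°, rainbow angle = 42.224°.
Angular width = |40.787° − 42.224°| = 1.437°.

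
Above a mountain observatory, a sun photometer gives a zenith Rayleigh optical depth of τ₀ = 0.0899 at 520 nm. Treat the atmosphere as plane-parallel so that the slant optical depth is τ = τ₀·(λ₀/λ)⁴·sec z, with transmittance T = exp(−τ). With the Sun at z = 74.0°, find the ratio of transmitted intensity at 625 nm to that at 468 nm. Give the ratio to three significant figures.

Airmass: sec 74.0° = 3.6280.
τ(625 nm) = 0.0899 × (520/625)⁴ × 3.6280 = 0.0899 × 0.4792 × 3.6280 = 0.1563.
τ(468 nm) = 0.0899 × (520/468)⁴ × 3.6280 = 0.0899 × 1.5242 × 3.6280 = 0.4971.
T(625)/T(468) = exp(τ_B − τ_A) = exp(0.3408) = 1.4061.

1.41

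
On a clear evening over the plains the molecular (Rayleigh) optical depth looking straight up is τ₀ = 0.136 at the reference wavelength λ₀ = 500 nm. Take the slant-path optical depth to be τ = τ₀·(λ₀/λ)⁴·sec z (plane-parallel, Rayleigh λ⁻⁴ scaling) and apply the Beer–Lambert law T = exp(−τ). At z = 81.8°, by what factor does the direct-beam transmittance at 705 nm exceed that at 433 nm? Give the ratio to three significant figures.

4.28

Airmass: sec 81.8° = 7.0112.
τ(705 nm) = 0.136 × (500/705)⁴ × 7.0112 = 0.136 × 0.2530 × 7.0112 = 0.2412.
τ(433 nm) = 0.136 × (500/433)⁴ × 7.0112 = 0.136 × 1.7780 × 7.0112 = 1.6954.
T(705)/T(433) = exp(τ_B − τ_A) = exp(1.4541) = 4.2807.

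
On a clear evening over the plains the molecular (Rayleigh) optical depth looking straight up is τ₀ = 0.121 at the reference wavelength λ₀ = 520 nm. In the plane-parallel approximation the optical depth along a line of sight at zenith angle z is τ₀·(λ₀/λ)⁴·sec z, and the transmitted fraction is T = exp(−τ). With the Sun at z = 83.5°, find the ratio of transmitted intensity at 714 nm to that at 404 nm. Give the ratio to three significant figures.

13.9

Airmass: sec 83.5° = 8.8337.
τ(714 nm) = 0.121 × (520/714)⁴ × 8.8337 = 0.121 × 0.2813 × 8.8337 = 0.3007.
τ(404 nm) = 0.121 × (520/404)⁴ × 8.8337 = 0.121 × 2.7447 × 8.8337 = 2.9337.
T(714)/T(404) = exp(τ_B − τ_A) = exp(2.6330) = 13.9152.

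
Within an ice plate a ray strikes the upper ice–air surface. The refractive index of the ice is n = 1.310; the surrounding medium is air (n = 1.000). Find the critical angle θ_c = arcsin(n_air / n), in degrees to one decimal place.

49.8°

sin θ_c = n_air / n = 1.000 / 1.310 = 0.7634.
θ_c = arcsin(0.7634) = 49.76°.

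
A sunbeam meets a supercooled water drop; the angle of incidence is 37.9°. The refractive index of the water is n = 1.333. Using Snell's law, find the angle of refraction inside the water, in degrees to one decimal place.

Snell: sin θ_r = sin θ_i / n = sin 37.9° / 1.333 = 0.6143 / 1.333 = 0.4608.
θ_r = arcsin(0.4608) = 27.44°.

27.4°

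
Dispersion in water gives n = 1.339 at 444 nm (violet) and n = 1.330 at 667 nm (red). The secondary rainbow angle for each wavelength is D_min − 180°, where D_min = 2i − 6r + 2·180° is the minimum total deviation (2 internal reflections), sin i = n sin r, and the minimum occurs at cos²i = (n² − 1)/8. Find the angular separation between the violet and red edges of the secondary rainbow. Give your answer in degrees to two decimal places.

2.35°

At 444 nm (n = 1.339): cos²i = 0.09912 → i = 71.650°, r = 45.141°, D_min = 232.451°, rainbow angle = 52.451°.
At 667 nm (n = 1.330): cos²i = 0.09611 → i = 71.940°, r = 45.630°, D_min = 230.101°, rainbow angle = 50.101°.
Angular width = |52.451° − 50.101°| = 2.350°.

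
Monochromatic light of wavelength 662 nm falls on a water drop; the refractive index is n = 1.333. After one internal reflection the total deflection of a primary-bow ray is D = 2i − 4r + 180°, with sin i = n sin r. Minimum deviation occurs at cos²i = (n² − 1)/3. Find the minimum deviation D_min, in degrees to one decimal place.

cos²i = (1.77689 − 1)/3 = 0.25896; i = arccos(0.50888) = 59.410°.
sin r = sin 59.410°/1.333 = 0.64579; r = 40.225°.
D_min = 2·59.410° − 4·40.225° + 180° = 137.922°.

137.9°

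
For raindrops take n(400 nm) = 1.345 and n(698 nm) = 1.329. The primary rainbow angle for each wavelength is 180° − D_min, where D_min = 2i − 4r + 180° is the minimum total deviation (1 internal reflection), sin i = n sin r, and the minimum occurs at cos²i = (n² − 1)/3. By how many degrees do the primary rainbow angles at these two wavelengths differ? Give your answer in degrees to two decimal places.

At 400 nm (n = 1.345): cos²i = 0.26967 → i = 58.715°, r = 39.448°, D_min = 139.635°, rainbow angle = 40.365°.
At 698 nm (n = 1.329): cos²i = 0.25541 → i = 59.643°, r = 40.487°, D_min = 137.337°, rainbow angle = 42.663°.
Angular width = |40.365° − 42.663°| = 2.299°.

2.30°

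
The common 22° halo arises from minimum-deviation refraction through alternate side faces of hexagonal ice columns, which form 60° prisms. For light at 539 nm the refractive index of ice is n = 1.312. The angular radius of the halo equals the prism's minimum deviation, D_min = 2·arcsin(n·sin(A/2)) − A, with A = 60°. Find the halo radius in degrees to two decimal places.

21.99°

n·sin(A/2) = 1.312 × sin 30° = 1.312 × 0.5000 = 0.6560.
D_min = 2·arcsin(0.6560) − 60° = 2 × 40.996° − 60° = 21.991°.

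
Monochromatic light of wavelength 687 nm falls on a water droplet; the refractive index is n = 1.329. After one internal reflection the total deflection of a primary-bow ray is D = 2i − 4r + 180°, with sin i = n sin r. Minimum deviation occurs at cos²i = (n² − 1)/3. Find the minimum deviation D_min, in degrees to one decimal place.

137.3°

cos²i = (1.76624 − 1)/3 = 0.25541; i = arccos(0.50538) = 59.643°.
sin r = sin 59.643°/1.329 = 0.64928; r = 40.487°.
D_min = 2·59.643° − 4·40.487° + 180° = 137.337°.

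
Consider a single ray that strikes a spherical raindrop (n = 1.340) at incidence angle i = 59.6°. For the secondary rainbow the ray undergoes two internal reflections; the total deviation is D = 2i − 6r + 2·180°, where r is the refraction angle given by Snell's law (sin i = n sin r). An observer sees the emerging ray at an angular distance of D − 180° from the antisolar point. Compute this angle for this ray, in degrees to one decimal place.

sin r = sin 59.6° / 1.340 = 0.8625/1.340 = 0.6437; r = 40.07°.
D = 2·59.6° − 6·40.07° + 2·180° = 119.20° − 240.39° + 360° = 238.81°.
Angle from antisolar point = D − 180° = 58.81°.

58.8°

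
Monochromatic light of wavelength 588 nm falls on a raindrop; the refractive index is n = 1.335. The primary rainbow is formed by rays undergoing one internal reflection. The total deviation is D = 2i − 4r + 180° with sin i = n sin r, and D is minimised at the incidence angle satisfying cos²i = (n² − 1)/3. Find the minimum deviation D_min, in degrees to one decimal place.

cos²i = (1.78222 − 1)/3 = 0.26074; i = arccos(0.51063) = 59.294°.
sin r = sin 59.294°/1.335 = 0.64405; r = 40.094°.
D_min = 2·59.294° − 4·40.094° + 180° = 138.212°.

138.2°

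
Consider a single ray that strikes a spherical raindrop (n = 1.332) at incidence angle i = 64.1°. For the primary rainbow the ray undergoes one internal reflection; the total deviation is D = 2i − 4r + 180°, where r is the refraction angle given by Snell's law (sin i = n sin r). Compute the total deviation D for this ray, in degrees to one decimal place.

138.3°

sin r = sin 64.1° / 1.332 = 0.8996/1.332 = 0.6753; r = 42.48°.
D = 2·64.1° − 4·42.48° + 180° = 128.20° − 169.92° + 180° = 138.28°.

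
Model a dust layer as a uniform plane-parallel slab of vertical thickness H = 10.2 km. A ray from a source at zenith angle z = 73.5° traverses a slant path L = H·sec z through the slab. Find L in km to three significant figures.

35.9 km

sec z = 1/cos 73.5° = 3.5209.
L = 10.2 × 3.5209 = 35.914 km.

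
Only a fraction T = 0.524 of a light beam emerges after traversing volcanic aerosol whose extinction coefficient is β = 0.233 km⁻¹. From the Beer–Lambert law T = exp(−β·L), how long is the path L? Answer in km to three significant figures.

Beer–Lambert: T = exp(−βL) ⇒ L = −ln(T)/β = −ln(0.524)/0.233 = 0.6463/0.233 = 2.774 km.

2.77 km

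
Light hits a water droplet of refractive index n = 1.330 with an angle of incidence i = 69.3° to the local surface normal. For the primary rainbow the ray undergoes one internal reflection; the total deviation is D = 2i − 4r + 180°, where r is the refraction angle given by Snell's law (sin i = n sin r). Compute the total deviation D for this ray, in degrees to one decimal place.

139.8°

sin r = sin 69.3° / 1.330 = 0.9354/1.330 = 0.7033; r = 44.70°.
D = 2·69.3° − 4·44.70° + 180° = 138.60° − 178.78° + 180° = 139.82°.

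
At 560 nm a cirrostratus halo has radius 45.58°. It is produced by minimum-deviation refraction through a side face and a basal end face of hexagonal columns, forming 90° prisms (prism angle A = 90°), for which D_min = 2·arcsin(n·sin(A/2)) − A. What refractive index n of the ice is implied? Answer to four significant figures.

Rearranging: n = sin((D_min + A)/2) / sin(A/2).
(D_min + A)/2 = (45.58° + 90°)/2 = 67.790°.
n = sin 67.790° / sin 45° = 0.9258 / 0.7071 = 1.3093.

1.309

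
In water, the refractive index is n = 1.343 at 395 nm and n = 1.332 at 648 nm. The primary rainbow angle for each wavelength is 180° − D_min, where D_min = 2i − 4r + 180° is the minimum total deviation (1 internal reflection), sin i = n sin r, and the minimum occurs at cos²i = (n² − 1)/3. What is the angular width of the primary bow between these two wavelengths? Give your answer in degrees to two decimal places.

At 395 nm (n = 1.343): cos²i = 0.26788 → i = 58.830°, r = 39.577°, D_min = 139.354°, rainbow angle = 40.646°.
At 648 nm (n = 1.332): cos²i = 0.25807 → i = 59.469°, r = 40.290°, D_min = 137.776°, rainbow angle = 42.224°.
Angular width = |40.646° − 42.224°| = 1.578°.

1.58°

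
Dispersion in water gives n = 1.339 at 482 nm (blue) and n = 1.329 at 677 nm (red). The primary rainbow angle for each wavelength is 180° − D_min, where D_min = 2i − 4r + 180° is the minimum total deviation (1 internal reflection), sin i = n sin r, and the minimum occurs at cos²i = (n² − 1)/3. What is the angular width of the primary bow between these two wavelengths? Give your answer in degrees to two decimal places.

1.45°

At 482 nm (n = 1.339): cos²i = 0.26431 → i = 59.062°, r = 39.834°, D_min = 138.786°, rainbow angle = 41.214°.
At 677 nm (n = 1.329): cos²i = 0.25541 → i = 59.643°, r = 40.487°, D_min = 137.337°, rainbow angle = 42.663°.
Angular width = |41.214° − 42.663°| = 1.450°.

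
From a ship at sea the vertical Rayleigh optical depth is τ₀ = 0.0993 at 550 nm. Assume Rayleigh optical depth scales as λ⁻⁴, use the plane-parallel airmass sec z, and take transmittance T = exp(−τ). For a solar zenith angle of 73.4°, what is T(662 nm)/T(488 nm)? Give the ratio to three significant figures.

Airmass: sec 73.4° = 3.5003.
τ(662 nm) = 0.0993 × (550/662)⁴ × 3.5003 = 0.0993 × 0.4765 × 3.5003 = 0.1656.
τ(488 nm) = 0.0993 × (550/488)⁴ × 3.5003 = 0.0993 × 1.6135 × 3.5003 = 0.5608.
T(662)/T(488) = exp(τ_B − τ_A) = exp(0.3952) = 1.4847.

1.48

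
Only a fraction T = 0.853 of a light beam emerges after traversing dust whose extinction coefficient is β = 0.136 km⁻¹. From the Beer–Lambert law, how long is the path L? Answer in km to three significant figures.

Beer–Lambert: T = exp(−βL) ⇒ L = −ln(T)/β = −ln(0.853)/0.136 = 0.1590/0.136 = 1.169 km.

1.17 km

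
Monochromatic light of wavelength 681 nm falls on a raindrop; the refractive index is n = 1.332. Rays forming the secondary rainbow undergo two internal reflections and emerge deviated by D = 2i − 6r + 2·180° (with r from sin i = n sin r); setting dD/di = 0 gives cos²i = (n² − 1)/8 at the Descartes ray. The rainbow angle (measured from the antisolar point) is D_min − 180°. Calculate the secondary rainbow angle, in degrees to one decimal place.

50.6°

cos²i = (1.77422 − 1)/8 = 0.09678; i = arccos(0.31109) = 71.875°.
sin r = sin 71.875°/1.332 = 0.71350; r = 45.520°.
D_min = 2·71.875° − 6·45.520° + 360° = 230.628°.
Rainbow angle = D_min − 180° = 50.628°.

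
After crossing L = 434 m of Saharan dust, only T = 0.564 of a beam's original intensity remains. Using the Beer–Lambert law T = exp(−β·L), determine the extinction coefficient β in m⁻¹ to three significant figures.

0.00132 m⁻¹

Beer–Lambert: T = exp(−βL) ⇒ β = −ln(T)/L = −ln(0.564)/434 = 0.5727/434 = 0.00132 m⁻¹.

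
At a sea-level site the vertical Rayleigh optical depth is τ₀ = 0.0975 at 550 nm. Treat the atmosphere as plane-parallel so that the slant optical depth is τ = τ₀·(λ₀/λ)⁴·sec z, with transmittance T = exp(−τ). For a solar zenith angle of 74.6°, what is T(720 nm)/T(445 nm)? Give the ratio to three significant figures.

Airmass: sec 74.6° = 3.7657.
τ(720 nm) = 0.0975 × (550/720)⁴ × 3.7657 = 0.0975 × 0.3405 × 3.7657 = 0.1250.
τ(445 nm) = 0.0975 × (550/445)⁴ × 3.7657 = 0.0975 × 2.3335 × 3.7657 = 0.8568.
T(720)/T(445) = exp(τ_B − τ_A) = exp(0.7317) = 2.0787.

2.08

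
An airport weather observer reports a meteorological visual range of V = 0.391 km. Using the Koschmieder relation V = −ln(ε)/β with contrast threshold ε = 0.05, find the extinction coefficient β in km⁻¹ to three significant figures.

7.66 km⁻¹

β = −ln(0.05) / V = 2.996 / 0.391 = 7.6617 km⁻¹.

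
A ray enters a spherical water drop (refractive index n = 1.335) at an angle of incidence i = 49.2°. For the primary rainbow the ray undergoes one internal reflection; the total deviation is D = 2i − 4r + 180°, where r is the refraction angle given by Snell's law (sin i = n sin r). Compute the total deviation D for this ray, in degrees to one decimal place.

140.2°

sin r = sin 49.2° / 1.335 = 0.7570/1.335 = 0.5670; r = 34.54°.
D = 2·49.2° − 4·34.54° + 180° = 98.40° − 138.18° + 180° = 140.22°.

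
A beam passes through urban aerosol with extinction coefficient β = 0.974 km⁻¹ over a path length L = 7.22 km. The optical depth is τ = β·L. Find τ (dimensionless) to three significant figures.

τ = β·L = 0.974 × 7.22 = 7.0323.

7.03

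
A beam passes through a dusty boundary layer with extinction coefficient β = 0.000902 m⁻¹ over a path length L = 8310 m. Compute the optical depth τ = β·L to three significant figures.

7.50

τ = β·L = 0.000902 × 8310 = 7.4956.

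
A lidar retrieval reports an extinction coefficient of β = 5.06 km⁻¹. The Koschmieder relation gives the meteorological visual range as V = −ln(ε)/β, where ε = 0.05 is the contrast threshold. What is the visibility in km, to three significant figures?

0.592 km

V = −ln(0.05) / 5.06 = 2.996 / 5.06 = 0.5920 km.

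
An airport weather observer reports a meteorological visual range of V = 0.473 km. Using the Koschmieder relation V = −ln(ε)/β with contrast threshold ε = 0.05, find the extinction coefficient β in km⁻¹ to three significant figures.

6.33 km⁻¹

β = −ln(0.05) / V = 2.996 / 0.473 = 6.3335 km⁻¹.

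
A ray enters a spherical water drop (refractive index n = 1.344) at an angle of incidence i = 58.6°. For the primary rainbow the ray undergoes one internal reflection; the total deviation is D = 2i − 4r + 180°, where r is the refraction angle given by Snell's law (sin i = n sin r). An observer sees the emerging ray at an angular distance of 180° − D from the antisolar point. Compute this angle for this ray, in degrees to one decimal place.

40.5°

sin r = sin 58.6° / 1.344 = 0.8536/1.344 = 0.6351; r = 39.43°.
D = 2·58.6° − 4·39.43° + 180° = 117.20° − 157.70° + 180° = 139.50°.
Angle from antisolar point = 180° − D = 40.50°.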